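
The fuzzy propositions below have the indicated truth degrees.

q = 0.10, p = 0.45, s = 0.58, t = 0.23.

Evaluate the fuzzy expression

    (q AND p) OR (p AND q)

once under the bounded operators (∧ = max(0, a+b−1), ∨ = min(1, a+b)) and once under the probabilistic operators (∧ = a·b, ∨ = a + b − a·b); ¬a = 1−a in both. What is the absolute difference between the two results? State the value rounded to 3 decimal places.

0.088

Under bounded:
  q AND p = max(0, a+b−1) on (0.10, 0.45) = 0.00
  p AND q = max(0, a+b−1) on (0.45, 0.10) = 0.00
  (q AND p) OR (p AND q) = min(1, a+b) on (0.00, 0.00) = 0.00
  → value = 0.0000
Under probabilistic:
  q AND p = a·b on (0.1000, 0.4500) = 0.0450
  p AND q = a·b on (0.4500, 0.1000) = 0.0450
  (q AND p) OR (p AND q) = a + b − a·b on (0.0450, 0.0450) = 0.0880
  → value = 0.0880
|0.0000 − 0.0880| = 0.088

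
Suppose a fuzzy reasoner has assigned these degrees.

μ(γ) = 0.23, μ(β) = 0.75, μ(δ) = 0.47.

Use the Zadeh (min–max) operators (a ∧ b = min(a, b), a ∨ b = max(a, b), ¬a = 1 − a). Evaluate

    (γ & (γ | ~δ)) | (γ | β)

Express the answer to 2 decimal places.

~δ = 1 − 0.47 = 0.53
γ | ~δ = max(a, b) on (0.23, 0.53) = 0.53
γ & (γ | ~δ) = min(a, b) on (0.23, 0.53) = 0.23
γ | β = max(a, b) on (0.23, 0.75) = 0.75
(γ & (γ | ~δ)) | (γ | β) = max(a, b) on (0.23, 0.75) = 0.75

0.75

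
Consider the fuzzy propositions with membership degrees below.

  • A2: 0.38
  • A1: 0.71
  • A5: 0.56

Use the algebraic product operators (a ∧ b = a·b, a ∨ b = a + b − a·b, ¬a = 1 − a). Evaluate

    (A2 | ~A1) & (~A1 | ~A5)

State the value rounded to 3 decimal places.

0.337

~A1 = 1 − 0.7100 = 0.2900
A2 | ~A1 = a + b − a·b on (0.3800, 0.2900) = 0.5598
~A1 = 1 − 0.7100 = 0.2900
~A5 = 1 − 0.5600 = 0.4400
~A1 | ~A5 = a + b − a·b on (0.2900, 0.4400) = 0.6024
(A2 | ~A1) & (~A1 | ~A5) = a·b on (0.5598, 0.6024) = 0.3372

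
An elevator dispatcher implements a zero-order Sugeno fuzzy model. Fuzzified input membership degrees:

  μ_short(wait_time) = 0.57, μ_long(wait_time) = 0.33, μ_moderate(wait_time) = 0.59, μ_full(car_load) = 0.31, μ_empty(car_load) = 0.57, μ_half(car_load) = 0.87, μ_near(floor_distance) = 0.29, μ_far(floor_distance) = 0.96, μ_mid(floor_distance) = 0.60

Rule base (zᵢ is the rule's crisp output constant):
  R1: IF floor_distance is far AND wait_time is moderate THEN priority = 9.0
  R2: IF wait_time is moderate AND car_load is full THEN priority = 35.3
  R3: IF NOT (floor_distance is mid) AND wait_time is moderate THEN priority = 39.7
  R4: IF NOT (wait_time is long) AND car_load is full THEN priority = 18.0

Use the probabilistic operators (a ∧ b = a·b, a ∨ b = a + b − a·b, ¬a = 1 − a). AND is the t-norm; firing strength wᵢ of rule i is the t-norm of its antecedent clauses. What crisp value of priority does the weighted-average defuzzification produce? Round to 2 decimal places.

R1 (z=9.0): far=0.96, moderate=0.59; AND[a·b] → w = 0.5664
R2 (z=35.3): moderate=0.59, full=0.31; AND[a·b] → w = 0.1829
R3 (z=39.7): ¬mid=1−0.60=0.40, moderate=0.59; AND[a·b] → w = 0.2360
R4 (z=18.0): ¬long=1−0.33=0.67, full=0.31; AND[a·b] → w = 0.2077
Weighted average = (0.5664·9.0 + 0.1829·35.3 + 0.2360·39.7 + 0.2077·18.0) / (0.5664 + 0.1829 + 0.2360 + 0.2077)
  = 24.6618 / 1.1930 = 20.67

20.67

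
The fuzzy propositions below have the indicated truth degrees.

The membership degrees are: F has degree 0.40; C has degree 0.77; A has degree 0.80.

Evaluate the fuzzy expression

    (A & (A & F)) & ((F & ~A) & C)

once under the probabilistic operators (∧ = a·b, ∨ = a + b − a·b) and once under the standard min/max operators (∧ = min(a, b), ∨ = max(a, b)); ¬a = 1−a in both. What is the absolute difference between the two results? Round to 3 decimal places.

Under probabilistic:
  A & F = a·b on (0.8000, 0.4000) = 0.3200
  A & (A & F) = a·b on (0.8000, 0.3200) = 0.2560
  ~A = 1 − 0.8000 = 0.2000
  F & ~A = a·b on (0.4000, 0.2000) = 0.0800
  (F & ~A) & C = a·b on (0.0800, 0.7700) = 0.0616
  (A & (A & F)) & ((F & ~A) & C) = a·b on (0.2560, 0.0616) = 0.0158
  → value = 0.0158
Under standard min/max:
  A & F = min(a, b) on (0.80, 0.40) = 0.40
  A & (A & F) = min(a, b) on (0.80, 0.40) = 0.40
  ~A = 1 − 0.80 = 0.20
  F & ~A = min(a, b) on (0.40, 0.20) = 0.20
  (F & ~A) & C = min(a, b) on (0.20, 0.77) = 0.20
  (A & (A & F)) & ((F & ~A) & C) = min(a, b) on (0.40, 0.20) = 0.20
  → value = 0.2000
|0.0158 − 0.2000| = 0.184

0.184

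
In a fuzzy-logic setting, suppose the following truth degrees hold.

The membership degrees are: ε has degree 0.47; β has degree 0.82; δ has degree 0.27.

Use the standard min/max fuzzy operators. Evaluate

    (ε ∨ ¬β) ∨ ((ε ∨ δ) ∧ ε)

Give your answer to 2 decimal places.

¬β = 1 − 0.82 = 0.18
ε ∨ ¬β = max(a, b) on (0.47, 0.18) = 0.47
ε ∨ δ = max(a, b) on (0.47, 0.27) = 0.47
(ε ∨ δ) ∧ ε = min(a, b) on (0.47, 0.47) = 0.47
(ε ∨ ¬β) ∨ ((ε ∨ δ) ∧ ε) = max(a, b) on (0.47, 0.47) = 0.47

0.47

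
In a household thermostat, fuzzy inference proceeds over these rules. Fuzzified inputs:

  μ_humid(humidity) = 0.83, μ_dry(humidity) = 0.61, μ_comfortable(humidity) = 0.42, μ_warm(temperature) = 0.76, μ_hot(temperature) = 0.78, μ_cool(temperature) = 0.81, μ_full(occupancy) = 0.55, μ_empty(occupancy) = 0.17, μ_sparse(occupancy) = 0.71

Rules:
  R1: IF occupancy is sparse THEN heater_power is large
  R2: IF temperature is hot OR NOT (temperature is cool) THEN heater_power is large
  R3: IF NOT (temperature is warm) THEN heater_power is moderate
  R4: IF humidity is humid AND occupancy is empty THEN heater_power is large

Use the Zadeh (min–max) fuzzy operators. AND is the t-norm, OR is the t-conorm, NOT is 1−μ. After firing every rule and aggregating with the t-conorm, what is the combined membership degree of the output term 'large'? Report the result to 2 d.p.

R1: sparse=0.71 → w = 0.71
R2: hot=0.78, ¬cool=1−0.81=0.19; OR[max(a, b)] → w = 0.78
R3: ¬warm=1−0.76=0.24 → w = 0.24
R4: humid=0.83, empty=0.17; AND[min(a, b)] → w = 0.17
Rules with consequent 'large': {R1, R2, R4} → strengths 0.71, 0.78, 0.17
Aggregate via t-conorm [max(a, b)]: 0.78

0.78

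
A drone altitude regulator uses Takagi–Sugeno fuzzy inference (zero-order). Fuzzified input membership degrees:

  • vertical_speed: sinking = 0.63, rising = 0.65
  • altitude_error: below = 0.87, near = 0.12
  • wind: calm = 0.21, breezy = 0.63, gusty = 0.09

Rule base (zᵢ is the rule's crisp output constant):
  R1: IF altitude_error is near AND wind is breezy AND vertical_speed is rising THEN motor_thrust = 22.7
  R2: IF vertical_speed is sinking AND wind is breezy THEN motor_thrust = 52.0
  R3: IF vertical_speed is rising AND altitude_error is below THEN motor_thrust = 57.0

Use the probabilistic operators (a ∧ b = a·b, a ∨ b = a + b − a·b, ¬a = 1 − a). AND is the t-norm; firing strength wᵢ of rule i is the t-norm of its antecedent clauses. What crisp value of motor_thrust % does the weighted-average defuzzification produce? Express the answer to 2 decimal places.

R1 (z=22.7): near=0.12, breezy=0.63, rising=0.65; AND[a·b] → w = 0.0491
R2 (z=52.0): sinking=0.63, breezy=0.63; AND[a·b] → w = 0.3969
R3 (z=57.0): rising=0.65, below=0.87; AND[a·b] → w = 0.5655
Weighted average = (0.0491·22.7 + 0.3969·52.0 + 0.5655·57.0) / (0.0491 + 0.3969 + 0.5655)
  = 53.9878 / 1.0115 = 53.37

53.37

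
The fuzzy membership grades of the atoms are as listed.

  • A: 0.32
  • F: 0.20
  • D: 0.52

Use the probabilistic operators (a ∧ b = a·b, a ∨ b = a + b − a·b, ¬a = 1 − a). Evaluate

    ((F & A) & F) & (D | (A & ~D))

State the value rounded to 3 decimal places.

F & A = a·b on (0.2000, 0.3200) = 0.0640
(F & A) & F = a·b on (0.0640, 0.2000) = 0.0128
~D = 1 − 0.5200 = 0.4800
A & ~D = a·b on (0.3200, 0.4800) = 0.1536
D | (A & ~D) = a + b − a·b on (0.5200, 0.1536) = 0.5937
((F & A) & F) & (D | (A & ~D)) = a·b on (0.0128, 0.5937) = 0.0076

0.008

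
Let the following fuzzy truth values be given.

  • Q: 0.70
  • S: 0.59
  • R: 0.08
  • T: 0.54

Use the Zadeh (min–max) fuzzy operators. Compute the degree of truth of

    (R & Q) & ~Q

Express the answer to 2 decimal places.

R & Q = min(a, b) on (0.08, 0.70) = 0.08
~Q = 1 − 0.70 = 0.30
(R & Q) & ~Q = min(a, b) on (0.08, 0.30) = 0.08

0.08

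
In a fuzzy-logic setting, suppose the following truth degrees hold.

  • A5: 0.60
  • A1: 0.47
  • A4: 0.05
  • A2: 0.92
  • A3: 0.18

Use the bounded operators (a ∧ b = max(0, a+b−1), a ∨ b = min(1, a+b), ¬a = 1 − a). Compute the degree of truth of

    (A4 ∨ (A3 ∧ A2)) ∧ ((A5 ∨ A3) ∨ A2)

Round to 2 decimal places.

A3 ∧ A2 = max(0, a+b−1) on (0.18, 0.92) = 0.10
A4 ∨ (A3 ∧ A2) = min(1, a+b) on (0.05, 0.10) = 0.15
A5 ∨ A3 = min(1, a+b) on (0.60, 0.18) = 0.78
(A5 ∨ A3) ∨ A2 = min(1, a+b) on (0.78, 0.92) = 1.00
(A4 ∨ (A3 ∧ A2)) ∧ ((A5 ∨ A3) ∨ A2) = max(0, a+b−1) on (0.15, 1.00) = 0.15

0.15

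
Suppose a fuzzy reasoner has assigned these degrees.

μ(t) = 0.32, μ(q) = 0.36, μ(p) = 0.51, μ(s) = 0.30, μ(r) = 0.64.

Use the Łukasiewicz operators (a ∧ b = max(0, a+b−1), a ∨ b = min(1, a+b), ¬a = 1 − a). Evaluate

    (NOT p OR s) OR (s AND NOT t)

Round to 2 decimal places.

0.79

NOT p = 1 − 0.51 = 0.49
NOT p OR s = min(1, a+b) on (0.49, 0.30) = 0.79
NOT t = 1 − 0.32 = 0.68
s AND NOT t = max(0, a+b−1) on (0.30, 0.68) = 0.00
(NOT p OR s) OR (s AND NOT t) = min(1, a+b) on (0.79, 0.00) = 0.79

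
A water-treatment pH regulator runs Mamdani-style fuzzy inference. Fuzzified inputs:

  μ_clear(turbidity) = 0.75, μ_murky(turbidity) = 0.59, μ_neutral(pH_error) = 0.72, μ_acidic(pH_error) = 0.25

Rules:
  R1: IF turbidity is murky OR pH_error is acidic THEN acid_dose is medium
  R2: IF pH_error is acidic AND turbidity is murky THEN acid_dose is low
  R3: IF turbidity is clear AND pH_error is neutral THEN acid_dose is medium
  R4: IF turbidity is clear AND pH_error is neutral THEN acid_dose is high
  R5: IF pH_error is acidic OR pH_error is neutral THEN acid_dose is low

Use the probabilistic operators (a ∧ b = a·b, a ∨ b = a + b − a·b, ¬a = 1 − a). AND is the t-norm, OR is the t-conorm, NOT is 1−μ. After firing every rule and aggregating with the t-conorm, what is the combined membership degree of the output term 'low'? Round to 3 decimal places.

0.821

R1: murky=0.59, acidic=0.25; OR[a + b − a·b] → w = 0.6925
R2: acidic=0.25, murky=0.59; AND[a·b] → w = 0.1475
R3: clear=0.75, neutral=0.72; AND[a·b] → w = 0.5400
R4: clear=0.75, neutral=0.72; AND[a·b] → w = 0.5400
R5: acidic=0.25, neutral=0.72; OR[a + b − a·b] → w = 0.7900
Rules with consequent 'low': {R2, R5} → strengths 0.1475, 0.7900
Aggregate via t-conorm [a + b − a·b]: 0.8210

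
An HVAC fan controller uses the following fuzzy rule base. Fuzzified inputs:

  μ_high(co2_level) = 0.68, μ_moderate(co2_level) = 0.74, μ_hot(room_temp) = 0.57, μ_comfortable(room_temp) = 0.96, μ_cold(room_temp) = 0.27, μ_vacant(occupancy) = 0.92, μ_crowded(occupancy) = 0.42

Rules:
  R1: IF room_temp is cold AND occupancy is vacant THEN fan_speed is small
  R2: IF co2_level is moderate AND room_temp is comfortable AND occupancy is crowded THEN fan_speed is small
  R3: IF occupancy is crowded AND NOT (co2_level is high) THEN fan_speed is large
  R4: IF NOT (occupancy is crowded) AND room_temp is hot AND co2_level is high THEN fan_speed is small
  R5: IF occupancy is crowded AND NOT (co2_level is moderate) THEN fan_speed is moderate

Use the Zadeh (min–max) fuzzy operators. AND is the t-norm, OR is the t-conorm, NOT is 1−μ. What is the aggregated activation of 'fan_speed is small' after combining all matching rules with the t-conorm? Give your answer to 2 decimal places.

R1: cold=0.27, vacant=0.92; AND[min(a, b)] → w = 0.27
R2: moderate=0.74, comfortable=0.96, crowded=0.42; AND[min(a, b)] → w = 0.42
R3: crowded=0.42, ¬high=1−0.68=0.32; AND[min(a, b)] → w = 0.32
R4: ¬crowded=1−0.42=0.58, hot=0.57, high=0.68; AND[min(a, b)] → w = 0.57
R5: crowded=0.42, ¬moderate=1−0.74=0.26; AND[min(a, b)] → w = 0.26
Rules with consequent 'small': {R1, R2, R4} → strengths 0.27, 0.42, 0.57
Aggregate via t-conorm [max(a, b)]: 0.57

0.57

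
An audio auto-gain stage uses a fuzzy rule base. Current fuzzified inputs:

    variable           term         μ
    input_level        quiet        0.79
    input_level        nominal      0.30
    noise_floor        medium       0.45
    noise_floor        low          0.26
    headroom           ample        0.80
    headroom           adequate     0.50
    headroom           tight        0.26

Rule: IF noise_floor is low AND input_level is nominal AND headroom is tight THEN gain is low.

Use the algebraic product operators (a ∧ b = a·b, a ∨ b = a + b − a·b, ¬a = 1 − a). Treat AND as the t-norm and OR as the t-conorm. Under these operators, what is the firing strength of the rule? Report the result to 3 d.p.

firing strength: low=0.26, nominal=0.30, tight=0.26; AND[a·b] → w = 0.0203

0.020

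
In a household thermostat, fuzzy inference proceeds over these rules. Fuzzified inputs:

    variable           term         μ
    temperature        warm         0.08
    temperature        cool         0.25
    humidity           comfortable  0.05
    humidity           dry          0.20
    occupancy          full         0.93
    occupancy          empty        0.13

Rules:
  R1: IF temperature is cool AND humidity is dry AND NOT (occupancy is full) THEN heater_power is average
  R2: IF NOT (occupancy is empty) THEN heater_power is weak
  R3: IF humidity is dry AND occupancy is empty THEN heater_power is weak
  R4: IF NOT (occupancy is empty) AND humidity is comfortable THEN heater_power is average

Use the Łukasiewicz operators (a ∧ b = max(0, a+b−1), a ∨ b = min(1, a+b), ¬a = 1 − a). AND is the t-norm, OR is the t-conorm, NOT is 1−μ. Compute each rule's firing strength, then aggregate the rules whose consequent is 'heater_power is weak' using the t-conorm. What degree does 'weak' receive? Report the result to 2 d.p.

R1: cool=0.25, dry=0.20, ¬full=1−0.93=0.07; AND[max(0, a+b−1)] → w = 0.00
R2: ¬empty=1−0.13=0.87 → w = 0.87
R3: dry=0.20, empty=0.13; AND[max(0, a+b−1)] → w = 0.00
R4: ¬empty=1−0.13=0.87, comfortable=0.05; AND[max(0, a+b−1)] → w = 0.00
Rules with consequent 'weak': {R2, R3} → strengths 0.87, 0.00
Aggregate via t-conorm [min(1, a+b)]: 0.87

0.87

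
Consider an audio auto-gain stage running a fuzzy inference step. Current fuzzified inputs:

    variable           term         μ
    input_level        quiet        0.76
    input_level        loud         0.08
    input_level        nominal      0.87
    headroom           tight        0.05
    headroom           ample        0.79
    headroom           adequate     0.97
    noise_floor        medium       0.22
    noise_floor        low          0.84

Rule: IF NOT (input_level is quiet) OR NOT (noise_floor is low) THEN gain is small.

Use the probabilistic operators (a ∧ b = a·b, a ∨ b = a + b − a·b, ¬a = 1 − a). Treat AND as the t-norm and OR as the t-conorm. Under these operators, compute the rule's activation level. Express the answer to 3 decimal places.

firing strength: ¬quiet=1−0.76=0.24, ¬low=1−0.84=0.16; OR[a + b − a·b] → w = 0.3616

0.362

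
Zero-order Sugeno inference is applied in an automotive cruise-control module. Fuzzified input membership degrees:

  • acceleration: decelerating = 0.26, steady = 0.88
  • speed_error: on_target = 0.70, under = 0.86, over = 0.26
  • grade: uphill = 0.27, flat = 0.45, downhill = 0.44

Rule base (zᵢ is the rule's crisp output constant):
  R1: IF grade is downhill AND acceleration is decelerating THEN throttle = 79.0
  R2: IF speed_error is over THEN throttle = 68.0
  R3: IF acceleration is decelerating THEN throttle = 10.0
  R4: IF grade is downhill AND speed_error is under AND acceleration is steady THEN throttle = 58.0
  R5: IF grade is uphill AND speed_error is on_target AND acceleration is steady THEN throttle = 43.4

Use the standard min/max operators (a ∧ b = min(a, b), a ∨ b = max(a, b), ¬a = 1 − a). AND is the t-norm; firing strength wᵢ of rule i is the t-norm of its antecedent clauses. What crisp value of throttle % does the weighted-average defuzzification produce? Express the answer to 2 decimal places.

R1 (z=79.0): downhill=0.44, decelerating=0.26; AND[min(a, b)] → w = 0.26
R2 (z=68.0): over=0.26 → w = 0.26
R3 (z=10.0): decelerating=0.26 → w = 0.26
R4 (z=58.0): downhill=0.44, under=0.86, steady=0.88; AND[min(a, b)] → w = 0.44
R5 (z=43.4): uphill=0.27, on_target=0.70, steady=0.88; AND[min(a, b)] → w = 0.27
Weighted average = (0.26·79.0 + 0.26·68.0 + 0.26·10.0 + 0.44·58.0 + 0.27·43.4) / (0.26 + 0.26 + 0.26 + 0.44 + 0.27)
  = 78.0580 / 1.4900 = 52.39

52.39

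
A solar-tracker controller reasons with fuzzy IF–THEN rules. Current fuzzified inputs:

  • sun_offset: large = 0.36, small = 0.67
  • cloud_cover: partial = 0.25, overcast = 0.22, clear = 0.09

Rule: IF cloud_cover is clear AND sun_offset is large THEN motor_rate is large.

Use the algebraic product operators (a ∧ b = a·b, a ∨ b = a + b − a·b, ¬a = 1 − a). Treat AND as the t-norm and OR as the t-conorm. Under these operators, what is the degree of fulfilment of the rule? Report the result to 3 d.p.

0.032

firing strength: clear=0.09, large=0.36; AND[a·b] → w = 0.0324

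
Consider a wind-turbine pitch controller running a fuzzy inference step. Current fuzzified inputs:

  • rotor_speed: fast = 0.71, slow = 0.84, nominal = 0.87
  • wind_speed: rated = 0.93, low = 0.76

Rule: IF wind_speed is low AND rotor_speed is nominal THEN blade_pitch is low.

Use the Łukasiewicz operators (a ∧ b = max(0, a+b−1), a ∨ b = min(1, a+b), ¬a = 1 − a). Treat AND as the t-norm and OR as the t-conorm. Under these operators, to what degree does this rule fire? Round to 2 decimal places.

0.63

firing strength: low=0.76, nominal=0.87; AND[max(0, a+b−1)] → w = 0.63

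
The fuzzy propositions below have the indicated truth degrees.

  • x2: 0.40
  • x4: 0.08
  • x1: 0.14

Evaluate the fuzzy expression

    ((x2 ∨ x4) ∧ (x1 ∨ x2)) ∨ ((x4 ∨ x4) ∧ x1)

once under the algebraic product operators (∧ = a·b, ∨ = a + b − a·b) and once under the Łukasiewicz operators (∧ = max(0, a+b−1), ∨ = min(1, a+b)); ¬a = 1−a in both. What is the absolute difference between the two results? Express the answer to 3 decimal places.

Under algebraic product:
  x2 ∨ x4 = a + b − a·b on (0.4000, 0.0800) = 0.4480
  x1 ∨ x2 = a + b − a·b on (0.1400, 0.4000) = 0.4840
  (x2 ∨ x4) ∧ (x1 ∨ x2) = a·b on (0.4480, 0.4840) = 0.2168
  x4 ∨ x4 = a + b − a·b on (0.0800, 0.0800) = 0.1536
  (x4 ∨ x4) ∧ x1 = a·b on (0.1536, 0.1400) = 0.0215
  ((x2 ∨ x4) ∧ (x1 ∨ x2)) ∨ ((x4 ∨ x4) ∧ x1) = a + b − a·b on (0.2168, 0.0215) = 0.2337
  → value = 0.2337
Under Łukasiewicz:
  x2 ∨ x4 = min(1, a+b) on (0.40, 0.08) = 0.48
  x1 ∨ x2 = min(1, a+b) on (0.14, 0.40) = 0.54
  (x2 ∨ x4) ∧ (x1 ∨ x2) = max(0, a+b−1) on (0.48, 0.54) = 0.02
  x4 ∨ x4 = min(1, a+b) on (0.08, 0.08) = 0.16
  (x4 ∨ x4) ∧ x1 = max(0, a+b−1) on (0.16, 0.14) = 0.00
  ((x2 ∨ x4) ∧ (x1 ∨ x2)) ∨ ((x4 ∨ x4) ∧ x1) = min(1, a+b) on (0.02, 0.00) = 0.02
  → value = 0.0200
|0.2337 − 0.0200| = 0.214

0.214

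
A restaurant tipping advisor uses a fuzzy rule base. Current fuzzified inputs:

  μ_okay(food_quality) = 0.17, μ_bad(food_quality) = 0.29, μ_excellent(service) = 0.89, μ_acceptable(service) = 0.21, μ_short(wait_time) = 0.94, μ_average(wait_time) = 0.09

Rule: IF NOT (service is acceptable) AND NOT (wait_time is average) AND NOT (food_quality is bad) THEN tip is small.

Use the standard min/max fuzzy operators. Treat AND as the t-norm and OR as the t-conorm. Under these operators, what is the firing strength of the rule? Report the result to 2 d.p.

firing strength: ¬acceptable=1−0.21=0.79, ¬average=1−0.09=0.91, ¬bad=1−0.29=0.71; AND[min(a, b)] → w = 0.71

0.71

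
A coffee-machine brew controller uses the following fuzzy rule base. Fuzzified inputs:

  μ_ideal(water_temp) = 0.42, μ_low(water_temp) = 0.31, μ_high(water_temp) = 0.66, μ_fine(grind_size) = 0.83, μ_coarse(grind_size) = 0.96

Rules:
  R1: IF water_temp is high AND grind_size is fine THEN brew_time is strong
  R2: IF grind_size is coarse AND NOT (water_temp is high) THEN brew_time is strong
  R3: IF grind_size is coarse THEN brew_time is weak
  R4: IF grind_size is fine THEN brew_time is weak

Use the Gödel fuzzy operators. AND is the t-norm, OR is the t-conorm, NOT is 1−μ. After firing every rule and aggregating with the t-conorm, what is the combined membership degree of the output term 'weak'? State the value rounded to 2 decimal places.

0.96

R1: high=0.66, fine=0.83; AND[min(a, b)] → w = 0.66
R2: coarse=0.96, ¬high=1−0.66=0.34; AND[min(a, b)] → w = 0.34
R3: coarse=0.96 → w = 0.96
R4: fine=0.83 → w = 0.83
Rules with consequent 'weak': {R3, R4} → strengths 0.96, 0.83
Aggregate via t-conorm [max(a, b)]: 0.96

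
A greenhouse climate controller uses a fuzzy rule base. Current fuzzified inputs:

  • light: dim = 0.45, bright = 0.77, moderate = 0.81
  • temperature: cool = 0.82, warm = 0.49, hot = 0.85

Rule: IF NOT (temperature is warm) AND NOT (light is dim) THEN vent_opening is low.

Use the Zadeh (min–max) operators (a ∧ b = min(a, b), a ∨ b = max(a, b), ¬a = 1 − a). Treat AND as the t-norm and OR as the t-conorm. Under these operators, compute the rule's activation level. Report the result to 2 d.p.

0.51

firing strength: ¬warm=1−0.49=0.51, ¬dim=1−0.45=0.55; AND[min(a, b)] → w = 0.51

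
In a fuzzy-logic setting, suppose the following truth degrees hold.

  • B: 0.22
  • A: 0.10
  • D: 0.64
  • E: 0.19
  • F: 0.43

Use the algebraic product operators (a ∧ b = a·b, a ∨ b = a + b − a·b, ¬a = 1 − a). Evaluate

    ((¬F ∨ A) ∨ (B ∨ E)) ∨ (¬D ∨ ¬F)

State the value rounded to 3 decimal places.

¬F = 1 − 0.4300 = 0.5700
¬F ∨ A = a + b − a·b on (0.5700, 0.1000) = 0.6130
B ∨ E = a + b − a·b on (0.2200, 0.1900) = 0.3682
(¬F ∨ A) ∨ (B ∨ E) = a + b − a·b on (0.6130, 0.3682) = 0.7555
¬D = 1 − 0.6400 = 0.3600
¬F = 1 − 0.4300 = 0.5700
¬D ∨ ¬F = a + b − a·b on (0.3600, 0.5700) = 0.7248
((¬F ∨ A) ∨ (B ∨ E)) ∨ (¬D ∨ ¬F) = a + b − a·b on (0.7555, 0.7248) = 0.9327

0.933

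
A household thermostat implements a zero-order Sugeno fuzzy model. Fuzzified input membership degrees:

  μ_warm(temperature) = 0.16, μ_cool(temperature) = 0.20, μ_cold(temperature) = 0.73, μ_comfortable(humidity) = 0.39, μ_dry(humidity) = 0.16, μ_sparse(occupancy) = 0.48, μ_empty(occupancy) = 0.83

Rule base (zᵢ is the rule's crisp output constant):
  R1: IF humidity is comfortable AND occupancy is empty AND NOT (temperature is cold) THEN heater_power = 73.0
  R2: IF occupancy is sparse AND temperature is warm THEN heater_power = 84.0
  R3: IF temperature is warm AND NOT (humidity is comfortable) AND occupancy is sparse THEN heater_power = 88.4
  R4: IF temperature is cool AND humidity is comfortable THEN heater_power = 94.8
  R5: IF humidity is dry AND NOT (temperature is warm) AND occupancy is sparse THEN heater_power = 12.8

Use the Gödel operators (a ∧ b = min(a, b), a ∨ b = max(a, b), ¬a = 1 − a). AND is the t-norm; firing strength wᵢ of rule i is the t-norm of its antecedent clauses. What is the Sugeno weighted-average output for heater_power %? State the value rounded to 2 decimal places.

R1 (z=73.0): comfortable=0.39, empty=0.83, ¬cold=1−0.73=0.27; AND[min(a, b)] → w = 0.27
R2 (z=84.0): sparse=0.48, warm=0.16; AND[min(a, b)] → w = 0.16
R3 (z=88.4): warm=0.16, ¬comfortable=1−0.39=0.61, sparse=0.48; AND[min(a, b)] → w = 0.16
R4 (z=94.8): cool=0.20, comfortable=0.39; AND[min(a, b)] → w = 0.20
R5 (z=12.8): dry=0.16, ¬warm=1−0.16=0.84, sparse=0.48; AND[min(a, b)] → w = 0.16
Weighted average = (0.27·73.0 + 0.16·84.0 + 0.16·88.4 + 0.20·94.8 + 0.16·12.8) / (0.27 + 0.16 + 0.16 + 0.20 + 0.16)
  = 68.3020 / 0.9500 = 71.90

71.90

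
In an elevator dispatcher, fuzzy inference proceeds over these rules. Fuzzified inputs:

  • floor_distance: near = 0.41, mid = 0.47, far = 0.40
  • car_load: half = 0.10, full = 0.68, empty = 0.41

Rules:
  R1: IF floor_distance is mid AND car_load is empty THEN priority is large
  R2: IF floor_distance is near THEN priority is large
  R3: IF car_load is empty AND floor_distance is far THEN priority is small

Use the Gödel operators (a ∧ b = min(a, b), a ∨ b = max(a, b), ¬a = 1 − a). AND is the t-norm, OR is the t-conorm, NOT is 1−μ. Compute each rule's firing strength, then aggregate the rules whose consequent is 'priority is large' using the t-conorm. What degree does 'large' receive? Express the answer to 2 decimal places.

0.41

R1: mid=0.47, empty=0.41; AND[min(a, b)] → w = 0.41
R2: near=0.41 → w = 0.41
R3: empty=0.41, far=0.40; AND[min(a, b)] → w = 0.40
Rules with consequent 'large': {R1, R2} → strengths 0.41, 0.41
Aggregate via t-conorm [max(a, b)]: 0.41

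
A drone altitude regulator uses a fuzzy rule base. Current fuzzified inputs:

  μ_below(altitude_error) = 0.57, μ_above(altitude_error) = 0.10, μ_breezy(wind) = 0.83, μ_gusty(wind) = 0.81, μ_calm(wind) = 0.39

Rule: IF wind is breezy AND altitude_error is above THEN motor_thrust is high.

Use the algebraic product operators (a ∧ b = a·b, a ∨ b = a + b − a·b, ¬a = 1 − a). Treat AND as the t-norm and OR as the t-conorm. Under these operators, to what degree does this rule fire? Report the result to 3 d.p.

firing strength: breezy=0.83, above=0.10; AND[a·b] → w = 0.0830

0.083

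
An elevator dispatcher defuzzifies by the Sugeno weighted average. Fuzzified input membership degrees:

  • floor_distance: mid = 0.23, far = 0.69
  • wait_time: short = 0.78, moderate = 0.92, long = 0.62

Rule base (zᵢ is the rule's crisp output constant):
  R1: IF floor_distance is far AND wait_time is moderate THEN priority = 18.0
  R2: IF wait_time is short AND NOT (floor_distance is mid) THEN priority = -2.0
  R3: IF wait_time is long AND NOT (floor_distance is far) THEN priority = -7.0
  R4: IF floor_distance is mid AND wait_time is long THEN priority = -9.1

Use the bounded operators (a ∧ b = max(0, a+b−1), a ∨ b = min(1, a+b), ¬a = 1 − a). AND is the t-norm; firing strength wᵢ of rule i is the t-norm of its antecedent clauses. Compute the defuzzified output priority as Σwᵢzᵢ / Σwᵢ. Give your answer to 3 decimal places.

R1 (z=18.0): far=0.69, moderate=0.92; AND[max(0, a+b−1)] → w = 0.61
R2 (z=-2.0): short=0.78, ¬mid=1−0.23=0.77; AND[max(0, a+b−1)] → w = 0.55
R3 (z=-7.0): long=0.62, ¬far=1−0.69=0.31; AND[max(0, a+b−1)] → w = 0.00
R4 (z=-9.1): mid=0.23, long=0.62; AND[max(0, a+b−1)] → w = 0.00
Weighted average = (0.61·18.0 + 0.55·-2.0 + 0.00·-7.0 + 0.00·-9.1) / (0.61 + 0.55 + 0.00 + 0.00)
  = 9.8800 / 1.1600 = 8.517

8.517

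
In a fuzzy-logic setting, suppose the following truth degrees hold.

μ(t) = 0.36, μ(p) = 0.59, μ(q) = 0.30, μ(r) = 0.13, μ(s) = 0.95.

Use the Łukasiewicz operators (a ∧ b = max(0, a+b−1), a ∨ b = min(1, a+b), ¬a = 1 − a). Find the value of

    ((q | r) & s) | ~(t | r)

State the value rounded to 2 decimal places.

q | r = min(1, a+b) on (0.30, 0.13) = 0.43
(q | r) & s = max(0, a+b−1) on (0.43, 0.95) = 0.38
t | r = min(1, a+b) on (0.36, 0.13) = 0.49
~(t | r) = 1 − 0.49 = 0.51
((q | r) & s) | ~(t | r) = min(1, a+b) on (0.38, 0.51) = 0.89

0.89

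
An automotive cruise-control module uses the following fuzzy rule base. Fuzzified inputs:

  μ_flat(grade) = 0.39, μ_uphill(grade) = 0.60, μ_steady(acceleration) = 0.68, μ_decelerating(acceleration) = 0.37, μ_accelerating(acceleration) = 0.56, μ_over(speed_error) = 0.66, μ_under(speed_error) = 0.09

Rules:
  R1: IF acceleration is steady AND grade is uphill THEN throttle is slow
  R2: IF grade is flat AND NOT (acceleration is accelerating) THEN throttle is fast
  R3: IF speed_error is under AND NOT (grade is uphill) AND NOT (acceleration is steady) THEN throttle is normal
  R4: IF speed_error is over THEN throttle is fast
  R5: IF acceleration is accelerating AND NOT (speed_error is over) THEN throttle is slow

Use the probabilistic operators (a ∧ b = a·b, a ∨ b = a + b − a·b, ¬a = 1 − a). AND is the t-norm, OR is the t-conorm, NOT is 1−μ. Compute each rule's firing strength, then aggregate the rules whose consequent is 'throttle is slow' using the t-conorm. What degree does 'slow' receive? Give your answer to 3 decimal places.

0.521

R1: steady=0.68, uphill=0.60; AND[a·b] → w = 0.4080
R2: flat=0.39, ¬accelerating=1−0.56=0.44; AND[a·b] → w = 0.1716
R3: under=0.09, ¬uphill=1−0.60=0.40, ¬steady=1−0.68=0.32; AND[a·b] → w = 0.0115
R4: over=0.66 → w = 0.6600
R5: accelerating=0.56, ¬over=1−0.66=0.34; AND[a·b] → w = 0.1904
Rules with consequent 'slow': {R1, R5} → strengths 0.4080, 0.1904
Aggregate via t-conorm [a + b − a·b]: 0.5207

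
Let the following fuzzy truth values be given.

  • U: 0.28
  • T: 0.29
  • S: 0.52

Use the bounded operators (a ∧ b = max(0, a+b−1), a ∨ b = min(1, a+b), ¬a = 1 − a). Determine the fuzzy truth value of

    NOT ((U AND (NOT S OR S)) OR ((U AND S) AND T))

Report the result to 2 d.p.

0.72

NOT S = 1 − 0.52 = 0.48
NOT S OR S = min(1, a+b) on (0.48, 0.52) = 1.00
U AND (NOT S OR S) = max(0, a+b−1) on (0.28, 1.00) = 0.28
U AND S = max(0, a+b−1) on (0.28, 0.52) = 0.00
(U AND S) AND T = max(0, a+b−1) on (0.00, 0.29) = 0.00
(U AND (NOT S OR S)) OR ((U AND S) AND T) = min(1, a+b) on (0.28, 0.00) = 0.28
NOT ((U AND (NOT S OR S)) OR ((U AND S) AND T)) = 1 − 0.28 = 0.72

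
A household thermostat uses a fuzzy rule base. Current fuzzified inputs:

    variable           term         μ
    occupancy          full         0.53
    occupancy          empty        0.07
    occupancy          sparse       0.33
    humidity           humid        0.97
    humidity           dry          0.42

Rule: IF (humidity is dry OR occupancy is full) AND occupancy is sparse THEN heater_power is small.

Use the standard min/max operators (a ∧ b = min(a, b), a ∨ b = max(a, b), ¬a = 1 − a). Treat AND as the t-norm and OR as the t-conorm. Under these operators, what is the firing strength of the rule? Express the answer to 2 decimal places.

firing strength: (dry=0.42 OR full=0.53) = 0.53; AND[min(a, b)] with sparse=0.33 → w = 0.33

0.33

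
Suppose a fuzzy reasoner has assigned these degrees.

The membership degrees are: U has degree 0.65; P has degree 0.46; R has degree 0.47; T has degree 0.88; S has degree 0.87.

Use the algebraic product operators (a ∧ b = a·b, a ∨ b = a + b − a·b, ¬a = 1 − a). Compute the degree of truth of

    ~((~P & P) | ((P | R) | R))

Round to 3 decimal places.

~P = 1 − 0.4600 = 0.5400
~P & P = a·b on (0.5400, 0.4600) = 0.2484
P | R = a + b − a·b on (0.4600, 0.4700) = 0.7138
(P | R) | R = a + b − a·b on (0.7138, 0.4700) = 0.8483
(~P & P) | ((P | R) | R) = a + b − a·b on (0.2484, 0.8483) = 0.8860
~((~P & P) | ((P | R) | R)) = 1 − 0.8860 = 0.1140

0.114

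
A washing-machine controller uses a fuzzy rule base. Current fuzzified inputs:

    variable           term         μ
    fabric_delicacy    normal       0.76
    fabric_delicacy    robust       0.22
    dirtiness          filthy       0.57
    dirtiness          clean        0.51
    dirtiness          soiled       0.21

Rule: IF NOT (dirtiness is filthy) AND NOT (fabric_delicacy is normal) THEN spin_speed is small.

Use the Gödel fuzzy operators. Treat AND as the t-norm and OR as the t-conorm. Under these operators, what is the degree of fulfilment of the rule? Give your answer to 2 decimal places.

0.24

firing strength: ¬filthy=1−0.57=0.43, ¬normal=1−0.76=0.24; AND[min(a, b)] → w = 0.24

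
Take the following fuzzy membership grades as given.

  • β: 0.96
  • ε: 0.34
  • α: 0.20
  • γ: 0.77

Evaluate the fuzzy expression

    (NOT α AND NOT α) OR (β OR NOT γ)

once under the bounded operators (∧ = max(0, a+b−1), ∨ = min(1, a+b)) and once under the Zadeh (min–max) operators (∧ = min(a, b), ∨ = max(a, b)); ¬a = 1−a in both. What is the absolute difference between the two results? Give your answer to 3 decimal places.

0.040

Under bounded:
  NOT α = 1 − 0.20 = 0.80
  NOT α = 1 − 0.20 = 0.80
  NOT α AND NOT α = max(0, a+b−1) on (0.80, 0.80) = 0.60
  NOT γ = 1 − 0.77 = 0.23
  β OR NOT γ = min(1, a+b) on (0.96, 0.23) = 1.00
  (NOT α AND NOT α) OR (β OR NOT γ) = min(1, a+b) on (0.60, 1.00) = 1.00
  → value = 1.0000
Under Zadeh (min–max):
  NOT α = 1 − 0.20 = 0.80
  NOT α = 1 − 0.20 = 0.80
  NOT α AND NOT α = min(a, b) on (0.80, 0.80) = 0.80
  NOT γ = 1 − 0.77 = 0.23
  β OR NOT γ = max(a, b) on (0.96, 0.23) = 0.96
  (NOT α AND NOT α) OR (β OR NOT γ) = max(a, b) on (0.80, 0.96) = 0.96
  → value = 0.9600
|1.0000 − 0.9600| = 0.040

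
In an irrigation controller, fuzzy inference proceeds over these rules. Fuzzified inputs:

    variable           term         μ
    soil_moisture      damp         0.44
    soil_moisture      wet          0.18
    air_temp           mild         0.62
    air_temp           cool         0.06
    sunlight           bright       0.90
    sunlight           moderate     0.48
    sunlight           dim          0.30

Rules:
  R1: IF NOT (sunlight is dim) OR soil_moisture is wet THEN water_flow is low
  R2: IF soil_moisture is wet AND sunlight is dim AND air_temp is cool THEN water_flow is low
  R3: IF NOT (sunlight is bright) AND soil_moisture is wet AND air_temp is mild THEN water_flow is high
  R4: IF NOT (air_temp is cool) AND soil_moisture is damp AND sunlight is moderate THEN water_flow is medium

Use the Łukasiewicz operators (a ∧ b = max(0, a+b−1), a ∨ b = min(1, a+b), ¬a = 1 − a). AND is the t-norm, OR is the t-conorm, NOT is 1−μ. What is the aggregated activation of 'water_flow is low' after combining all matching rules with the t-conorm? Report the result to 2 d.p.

R1: ¬dim=1−0.30=0.70, wet=0.18; OR[min(1, a+b)] → w = 0.88
R2: wet=0.18, dim=0.30, cool=0.06; AND[max(0, a+b−1)] → w = 0.00
R3: ¬bright=1−0.90=0.10, wet=0.18, mild=0.62; AND[max(0, a+b−1)] → w = 0.00
R4: ¬cool=1−0.06=0.94, damp=0.44, moderate=0.48; AND[max(0, a+b−1)] → w = 0.00
Rules with consequent 'low': {R1, R2} → strengths 0.88, 0.00
Aggregate via t-conorm [min(1, a+b)]: 0.88

0.88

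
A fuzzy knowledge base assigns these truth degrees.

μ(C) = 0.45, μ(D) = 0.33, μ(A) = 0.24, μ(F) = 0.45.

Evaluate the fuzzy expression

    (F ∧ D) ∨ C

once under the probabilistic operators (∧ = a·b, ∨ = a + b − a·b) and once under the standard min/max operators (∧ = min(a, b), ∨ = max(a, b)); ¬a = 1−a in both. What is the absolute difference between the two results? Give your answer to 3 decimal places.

0.082

Under probabilistic:
  F ∧ D = a·b on (0.4500, 0.3300) = 0.1485
  (F ∧ D) ∨ C = a + b − a·b on (0.1485, 0.4500) = 0.5317
  → value = 0.5317
Under standard min/max:
  F ∧ D = min(a, b) on (0.45, 0.33) = 0.33
  (F ∧ D) ∨ C = max(a, b) on (0.33, 0.45) = 0.45
  → value = 0.4500
|0.5317 − 0.4500| = 0.082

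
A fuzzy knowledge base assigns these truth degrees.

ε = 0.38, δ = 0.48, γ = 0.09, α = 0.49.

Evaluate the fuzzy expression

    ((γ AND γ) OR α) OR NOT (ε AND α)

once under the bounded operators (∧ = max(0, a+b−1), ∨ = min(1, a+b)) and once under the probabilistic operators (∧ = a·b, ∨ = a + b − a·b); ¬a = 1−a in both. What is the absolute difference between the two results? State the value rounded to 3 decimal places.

Under bounded:
  γ AND γ = max(0, a+b−1) on (0.09, 0.09) = 0.00
  (γ AND γ) OR α = min(1, a+b) on (0.00, 0.49) = 0.49
  ε AND α = max(0, a+b−1) on (0.38, 0.49) = 0.00
  NOT (ε AND α) = 1 − 0.00 = 1.00
  ((γ AND γ) OR α) OR NOT (ε AND α) = min(1, a+b) on (0.49, 1.00) = 1.00
  → value = 1.0000
Under probabilistic:
  γ AND γ = a·b on (0.0900, 0.0900) = 0.0081
  (γ AND γ) OR α = a + b − a·b on (0.0081, 0.4900) = 0.4941
  ε AND α = a·b on (0.3800, 0.4900) = 0.1862
  NOT (ε AND α) = 1 − 0.1862 = 0.8138
  ((γ AND γ) OR α) OR NOT (ε AND α) = a + b − a·b on (0.4941, 0.8138) = 0.9058
  → value = 0.9058
|1.0000 − 0.9058| = 0.094

0.094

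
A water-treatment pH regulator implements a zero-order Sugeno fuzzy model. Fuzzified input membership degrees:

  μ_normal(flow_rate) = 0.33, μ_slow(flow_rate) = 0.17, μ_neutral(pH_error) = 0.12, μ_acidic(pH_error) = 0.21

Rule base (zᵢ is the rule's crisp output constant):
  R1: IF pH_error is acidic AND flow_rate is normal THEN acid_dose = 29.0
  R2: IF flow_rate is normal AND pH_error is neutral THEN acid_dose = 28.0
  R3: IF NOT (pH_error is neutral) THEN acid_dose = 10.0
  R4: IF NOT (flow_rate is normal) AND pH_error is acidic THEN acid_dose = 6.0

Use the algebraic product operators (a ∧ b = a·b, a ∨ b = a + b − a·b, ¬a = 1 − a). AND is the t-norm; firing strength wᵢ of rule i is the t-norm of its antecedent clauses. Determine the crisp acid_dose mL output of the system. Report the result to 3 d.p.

R1 (z=29.0): acidic=0.21, normal=0.33; AND[a·b] → w = 0.0693
R2 (z=28.0): normal=0.33, neutral=0.12; AND[a·b] → w = 0.0396
R3 (z=10.0): ¬neutral=1−0.12=0.88 → w = 0.8800
R4 (z=6.0): ¬normal=1−0.33=0.67, acidic=0.21; AND[a·b] → w = 0.1407
Weighted average = (0.0693·29.0 + 0.0396·28.0 + 0.8800·10.0 + 0.1407·6.0) / (0.0693 + 0.0396 + 0.8800 + 0.1407)
  = 12.7627 / 1.1296 = 11.298

11.298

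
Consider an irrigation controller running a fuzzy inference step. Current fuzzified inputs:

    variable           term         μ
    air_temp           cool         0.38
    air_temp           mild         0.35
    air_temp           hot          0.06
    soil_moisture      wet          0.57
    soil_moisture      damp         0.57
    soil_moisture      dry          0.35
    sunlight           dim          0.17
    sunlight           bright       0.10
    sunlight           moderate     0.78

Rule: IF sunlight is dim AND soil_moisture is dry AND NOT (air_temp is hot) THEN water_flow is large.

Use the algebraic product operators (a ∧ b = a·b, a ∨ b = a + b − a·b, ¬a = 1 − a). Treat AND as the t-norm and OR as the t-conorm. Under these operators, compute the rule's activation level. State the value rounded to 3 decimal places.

firing strength: dim=0.17, dry=0.35, ¬hot=1−0.06=0.94; AND[a·b] → w = 0.0559

0.056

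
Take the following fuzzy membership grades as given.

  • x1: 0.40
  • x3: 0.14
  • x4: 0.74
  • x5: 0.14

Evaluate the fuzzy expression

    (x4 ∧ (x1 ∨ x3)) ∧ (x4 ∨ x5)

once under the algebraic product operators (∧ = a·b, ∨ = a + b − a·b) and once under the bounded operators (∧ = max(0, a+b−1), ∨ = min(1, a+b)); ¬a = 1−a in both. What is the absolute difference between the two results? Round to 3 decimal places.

Under algebraic product:
  x1 ∨ x3 = a + b − a·b on (0.4000, 0.1400) = 0.4840
  x4 ∧ (x1 ∨ x3) = a·b on (0.7400, 0.4840) = 0.3582
  x4 ∨ x5 = a + b − a·b on (0.7400, 0.1400) = 0.7764
  (x4 ∧ (x1 ∨ x3)) ∧ (x4 ∨ x5) = a·b on (0.3582, 0.7764) = 0.2781
  → value = 0.2781
Under bounded:
  x1 ∨ x3 = min(1, a+b) on (0.40, 0.14) = 0.54
  x4 ∧ (x1 ∨ x3) = max(0, a+b−1) on (0.74, 0.54) = 0.28
  x4 ∨ x5 = min(1, a+b) on (0.74, 0.14) = 0.88
  (x4 ∧ (x1 ∨ x3)) ∧ (x4 ∨ x5) = max(0, a+b−1) on (0.28, 0.88) = 0.16
  → value = 0.1600
|0.2781 − 0.1600| = 0.118

0.118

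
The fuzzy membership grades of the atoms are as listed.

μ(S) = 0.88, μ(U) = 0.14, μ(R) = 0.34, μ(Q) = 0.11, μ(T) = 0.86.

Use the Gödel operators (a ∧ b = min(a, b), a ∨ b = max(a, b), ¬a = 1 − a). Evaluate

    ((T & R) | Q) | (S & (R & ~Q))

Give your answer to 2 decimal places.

T & R = min(a, b) on (0.86, 0.34) = 0.34
(T & R) | Q = max(a, b) on (0.34, 0.11) = 0.34
~Q = 1 − 0.11 = 0.89
R & ~Q = min(a, b) on (0.34, 0.89) = 0.34
S & (R & ~Q) = min(a, b) on (0.88, 0.34) = 0.34
((T & R) | Q) | (S & (R & ~Q)) = max(a, b) on (0.34, 0.34) = 0.34

0.34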